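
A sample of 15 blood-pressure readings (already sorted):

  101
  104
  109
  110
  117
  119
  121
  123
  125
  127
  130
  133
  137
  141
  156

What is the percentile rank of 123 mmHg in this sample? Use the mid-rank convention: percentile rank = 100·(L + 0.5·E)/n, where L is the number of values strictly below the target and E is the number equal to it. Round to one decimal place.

Count below 123: L = 7; count equal: E = 1; n = 15.
Percentile rank = 100·(7 + 0.5·1)/15 = 100·7.5/15 = 50.

50.0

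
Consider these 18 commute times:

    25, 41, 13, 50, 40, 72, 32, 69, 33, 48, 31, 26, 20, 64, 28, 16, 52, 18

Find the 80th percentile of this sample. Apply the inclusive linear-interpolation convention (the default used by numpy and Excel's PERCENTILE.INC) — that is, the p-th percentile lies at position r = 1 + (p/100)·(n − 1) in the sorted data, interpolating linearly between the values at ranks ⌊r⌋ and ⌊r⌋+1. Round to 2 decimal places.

Sorted: 13, 16, 18, 20, 25, 26, 28, 31, 32, 33, 40, 41, 48, 50, 52, 64, 69, 72.
n = 18.
r = 1 + (80/100)·(18 − 1) = 1 + 13.6 = 14.6.
Rank 14 is 50 and rank 15 is 52.
Interpolate: 50 + 0.6·(52 − 50) = 50 + 0.6·2 = 51.2.

51.20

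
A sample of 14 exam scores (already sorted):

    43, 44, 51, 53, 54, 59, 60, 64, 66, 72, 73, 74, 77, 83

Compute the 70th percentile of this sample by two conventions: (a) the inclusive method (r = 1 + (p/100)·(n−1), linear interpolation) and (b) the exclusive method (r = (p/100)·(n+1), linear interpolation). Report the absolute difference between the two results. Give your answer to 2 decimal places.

n = 14.
(a) r = 10.1; between ranks 10 (72) and 11 (73): 72.1.
(b) r = 10.5; between ranks 10 (72) and 11 (73): 72.5.
|72.1 − 72.5| = 0.4.

0.40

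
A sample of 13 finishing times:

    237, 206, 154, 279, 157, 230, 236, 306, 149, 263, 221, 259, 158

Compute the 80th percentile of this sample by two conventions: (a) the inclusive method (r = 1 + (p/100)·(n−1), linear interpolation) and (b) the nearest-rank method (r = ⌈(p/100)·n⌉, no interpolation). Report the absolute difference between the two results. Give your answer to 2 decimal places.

1.60

Sorted: 149, 154, 157, 158, 206, 221, 230, 236, 237, 259, 263, 279, 306.
n = 13.
(a) r = 10.6; between ranks 10 (259) and 11 (263): 261.4.
(b) the nearest-rank method: rank 11 → 263.
|261.4 − 263| = 1.6.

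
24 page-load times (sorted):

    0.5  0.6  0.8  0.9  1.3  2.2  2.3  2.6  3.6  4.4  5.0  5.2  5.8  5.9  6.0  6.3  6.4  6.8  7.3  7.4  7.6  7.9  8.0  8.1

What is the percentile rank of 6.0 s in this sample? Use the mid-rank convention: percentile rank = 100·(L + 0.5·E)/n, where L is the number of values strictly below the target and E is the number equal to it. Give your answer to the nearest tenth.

60.4

Count below 6.0: L = 14; count equal: E = 1; n = 24.
Percentile rank = 100·(14 + 0.5·1)/24 = 100·14.5/24 = 60.42.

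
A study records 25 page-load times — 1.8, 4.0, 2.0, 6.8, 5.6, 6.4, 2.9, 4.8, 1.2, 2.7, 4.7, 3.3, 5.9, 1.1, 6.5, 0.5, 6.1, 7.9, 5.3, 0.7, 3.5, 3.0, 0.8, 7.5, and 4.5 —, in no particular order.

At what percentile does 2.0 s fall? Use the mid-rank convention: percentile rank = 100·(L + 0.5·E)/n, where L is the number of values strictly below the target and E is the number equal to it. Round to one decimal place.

Sorted: 0.5, 0.7, 0.8, 1.1, 1.2, 1.8, 2.0, 2.7, 2.9, 3.0, 3.3, 3.5, 4.0, 4.5, 4.7, 4.8, 5.3, 5.6, 5.9, 6.1, 6.4, 6.5, 6.8, 7.5, 7.9.
Count below 2.0: L = 6; count equal: E = 1; n = 25.
Percentile rank = 100·(6 + 0.5·1)/25 = 100·6.5/25 = 26.

26.0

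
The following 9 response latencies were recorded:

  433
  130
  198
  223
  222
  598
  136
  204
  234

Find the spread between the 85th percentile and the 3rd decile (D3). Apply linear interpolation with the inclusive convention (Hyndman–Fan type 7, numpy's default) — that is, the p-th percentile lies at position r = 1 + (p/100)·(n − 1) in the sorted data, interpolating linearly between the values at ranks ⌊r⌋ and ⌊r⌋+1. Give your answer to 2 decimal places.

192.80

Sorted: 130, 136, 198, 204, 222, 223, 234, 433, 598.
n = 9.
P30: r = 3.4; ranks 3–4 are 198, 204; interpolating gives 200.4.
P85: r = 7.8; ranks 7–8 are 234, 433; interpolating gives 393.2.
Difference: 393.2 − 200.4 = 192.8.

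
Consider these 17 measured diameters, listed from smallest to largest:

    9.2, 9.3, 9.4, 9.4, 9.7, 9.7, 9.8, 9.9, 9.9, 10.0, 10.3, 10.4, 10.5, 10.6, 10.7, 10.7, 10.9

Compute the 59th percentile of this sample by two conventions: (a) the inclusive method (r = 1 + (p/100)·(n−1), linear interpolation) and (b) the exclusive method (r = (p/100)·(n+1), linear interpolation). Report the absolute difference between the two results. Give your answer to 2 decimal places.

n = 17.
(a) r = 10.44; between ranks 10 (10.0) and 11 (10.3): 10.132.
(b) r = 10.62; between ranks 10 (10.0) and 11 (10.3): 10.186.
|10.132 − 10.186| = 0.054.

0.05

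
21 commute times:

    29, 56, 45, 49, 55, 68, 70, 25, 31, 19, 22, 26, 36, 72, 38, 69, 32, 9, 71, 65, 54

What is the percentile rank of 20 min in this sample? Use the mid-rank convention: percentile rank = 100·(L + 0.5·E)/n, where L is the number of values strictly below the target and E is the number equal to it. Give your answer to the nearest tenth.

9.5

Sorted: 9, 19, 22, 25, 26, 29, 31, 32, 36, 38, 45, 49, 54, 55, 56, 65, 68, 69, 70, 71, 72.
Count below 20: L = 2; count equal: E = 0; n = 21.
Percentile rank = 100·(2 + 0.5·0)/21 = 100·2/21 = 9.524.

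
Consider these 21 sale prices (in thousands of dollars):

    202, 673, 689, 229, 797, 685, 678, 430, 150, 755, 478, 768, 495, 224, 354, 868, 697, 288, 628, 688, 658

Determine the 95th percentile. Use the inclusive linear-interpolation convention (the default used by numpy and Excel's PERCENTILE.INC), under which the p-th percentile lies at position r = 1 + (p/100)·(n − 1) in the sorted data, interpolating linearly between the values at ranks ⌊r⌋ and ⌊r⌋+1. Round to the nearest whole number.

Sorted: 150, 202, 224, 229, 288, 354, 430, 478, 495, 628, 658, 673, 678, 685, 688, 689, 697, 755, 768, 797, 868.
n = 21.
r = 1 + (95/100)·(21 − 1) = 1 + 19 = 20.
r is an integer, so P95 is the value at rank 20: 797.

797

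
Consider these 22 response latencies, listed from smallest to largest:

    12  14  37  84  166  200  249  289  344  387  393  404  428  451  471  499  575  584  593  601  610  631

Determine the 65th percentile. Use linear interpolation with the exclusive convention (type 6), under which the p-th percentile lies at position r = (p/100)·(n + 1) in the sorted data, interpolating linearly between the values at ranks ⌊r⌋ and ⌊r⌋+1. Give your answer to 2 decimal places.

n = 22.
r = (65/100)·(22 + 1) = 14.95.
Rank 14 is 451 and rank 15 is 471.
Interpolate: 451 + 0.95·(471 − 451) = 451 + 0.95·20 = 470.

470.00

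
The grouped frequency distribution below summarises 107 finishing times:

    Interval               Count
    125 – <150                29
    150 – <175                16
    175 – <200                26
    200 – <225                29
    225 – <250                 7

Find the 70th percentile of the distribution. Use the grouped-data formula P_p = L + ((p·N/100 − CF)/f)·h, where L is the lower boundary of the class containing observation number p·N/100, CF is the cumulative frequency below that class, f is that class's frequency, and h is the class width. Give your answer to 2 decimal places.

203.36

N = 107; target position k = 70/100 · 107 = 74.9.
Cumulative frequencies: 29, 45, 71, 100, 107.
Observation 74.9 falls in the class 200 – <225.
L = 200, CF = 71, f = 29, h = 25.
P70 = 200 + ((74.9 − 71)/29)·25 = 200 + 3.36207 = 203.362.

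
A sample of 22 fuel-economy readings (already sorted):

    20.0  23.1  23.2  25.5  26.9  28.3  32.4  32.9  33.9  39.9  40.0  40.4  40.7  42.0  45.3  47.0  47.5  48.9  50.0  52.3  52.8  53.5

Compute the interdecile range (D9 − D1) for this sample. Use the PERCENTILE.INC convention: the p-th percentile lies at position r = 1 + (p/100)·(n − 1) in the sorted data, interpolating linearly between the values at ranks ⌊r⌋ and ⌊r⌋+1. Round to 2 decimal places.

28.64

n = 22.
P10: r = 3.1; ranks 3–4 are 23.2, 25.5; interpolating gives 23.43.
P90: r = 19.9; ranks 19–20 are 50.0, 52.3; interpolating gives 52.07.
Difference: 52.07 − 23.43 = 28.64.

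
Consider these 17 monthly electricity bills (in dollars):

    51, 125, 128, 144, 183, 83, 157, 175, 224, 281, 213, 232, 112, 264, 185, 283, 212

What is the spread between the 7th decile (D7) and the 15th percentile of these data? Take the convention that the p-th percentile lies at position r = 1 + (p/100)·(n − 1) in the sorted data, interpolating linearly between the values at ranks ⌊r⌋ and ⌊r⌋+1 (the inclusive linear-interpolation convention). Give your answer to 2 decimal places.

98.00

Sorted: 51, 83, 112, 125, 128, 144, 157, 175, 183, 185, 212, 213, 224, 232, 264, 281, 283.
n = 17.
P15: r = 3.4; ranks 3–4 are 112, 125; interpolating gives 117.2.
P70: r = 12.2; ranks 12–13 are 213, 224; interpolating gives 215.2.
Difference: 215.2 − 117.2 = 98.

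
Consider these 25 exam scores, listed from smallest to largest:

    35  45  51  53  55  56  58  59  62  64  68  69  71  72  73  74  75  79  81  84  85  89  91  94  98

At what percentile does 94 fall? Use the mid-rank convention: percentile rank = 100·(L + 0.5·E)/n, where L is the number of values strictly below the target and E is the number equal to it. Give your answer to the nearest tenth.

94.0

Count below 94: L = 23; count equal: E = 1; n = 25.
Percentile rank = 100·(23 + 0.5·1)/25 = 100·23.5/25 = 94.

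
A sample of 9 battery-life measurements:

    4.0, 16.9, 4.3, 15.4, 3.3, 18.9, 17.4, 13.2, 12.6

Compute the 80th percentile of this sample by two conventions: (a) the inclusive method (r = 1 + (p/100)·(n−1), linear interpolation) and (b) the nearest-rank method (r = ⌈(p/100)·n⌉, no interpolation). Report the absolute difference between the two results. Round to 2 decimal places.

0.30

Sorted: 3.3, 4.0, 4.3, 12.6, 13.2, 15.4, 16.9, 17.4, 18.9.
n = 9.
(a) r = 7.4; between ranks 7 (16.9) and 8 (17.4): 17.1.
(b) the nearest-rank method: rank 8 → 17.4.
|17.1 − 17.4| = 0.3.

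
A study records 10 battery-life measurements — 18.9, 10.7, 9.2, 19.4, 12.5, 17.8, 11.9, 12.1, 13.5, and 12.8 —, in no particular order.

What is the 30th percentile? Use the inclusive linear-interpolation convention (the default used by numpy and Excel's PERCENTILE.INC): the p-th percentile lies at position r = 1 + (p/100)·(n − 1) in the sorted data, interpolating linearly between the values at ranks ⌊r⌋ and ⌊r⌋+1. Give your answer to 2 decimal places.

12.04

Sorted: 9.2, 10.7, 11.9, 12.1, 12.5, 12.8, 13.5, 17.8, 18.9, 19.4.
n = 10.
r = 1 + (30/100)·(10 − 1) = 1 + 2.7 = 3.7.
Rank 3 is 11.9 and rank 4 is 12.1.
Interpolate: 11.9 + 0.7·(12.1 − 11.9) = 11.9 + 0.7·0.2 = 12.04.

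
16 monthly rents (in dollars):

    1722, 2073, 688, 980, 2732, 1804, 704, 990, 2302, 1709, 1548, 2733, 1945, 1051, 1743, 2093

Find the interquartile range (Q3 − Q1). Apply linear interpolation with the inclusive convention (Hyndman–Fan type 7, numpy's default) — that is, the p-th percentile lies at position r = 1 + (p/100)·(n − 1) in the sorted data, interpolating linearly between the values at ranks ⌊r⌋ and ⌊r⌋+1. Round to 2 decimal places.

Sorted: 688, 704, 980, 990, 1051, 1548, 1709, 1722, 1743, 1804, 1945, 2073, 2093, 2302, 2732, 2733.
n = 16.
P25: r = 4.75; ranks 4–5 are 990, 1051; interpolating gives 1035.75.
P75: r = 12.25; ranks 12–13 are 2073, 2093; interpolating gives 2078.
Difference: 2078 − 1035.75 = 1042.25.

1042.25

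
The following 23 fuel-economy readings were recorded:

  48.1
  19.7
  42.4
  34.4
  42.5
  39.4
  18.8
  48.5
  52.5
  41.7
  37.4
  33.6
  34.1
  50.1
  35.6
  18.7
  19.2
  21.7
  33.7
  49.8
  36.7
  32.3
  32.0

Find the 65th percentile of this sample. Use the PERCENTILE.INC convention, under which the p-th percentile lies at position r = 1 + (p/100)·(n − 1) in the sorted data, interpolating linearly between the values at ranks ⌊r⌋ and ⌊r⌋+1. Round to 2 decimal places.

40.09

Sorted: 18.7, 18.8, 19.2, 19.7, 21.7, 32.0, 32.3, 33.6, 33.7, 34.1, 34.4, 35.6, 36.7, 37.4, 39.4, 41.7, 42.4, 42.5, 48.1, 48.5, 49.8, 50.1, 52.5.
n = 23.
r = 1 + (65/100)·(23 − 1) = 1 + 14.3 = 15.3.
Rank 15 is 39.4 and rank 16 is 41.7.
Interpolate: 39.4 + 0.3·(41.7 − 39.4) = 39.4 + 0.3·2.3 = 40.09.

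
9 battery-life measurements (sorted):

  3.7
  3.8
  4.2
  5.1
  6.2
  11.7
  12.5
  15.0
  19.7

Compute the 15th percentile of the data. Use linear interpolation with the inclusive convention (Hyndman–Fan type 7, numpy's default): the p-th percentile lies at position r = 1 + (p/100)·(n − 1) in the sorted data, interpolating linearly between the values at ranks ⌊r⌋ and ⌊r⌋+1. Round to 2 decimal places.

3.88

n = 9.
r = 1 + (15/100)·(9 − 1) = 1 + 1.2 = 2.2.
Rank 2 is 3.8 and rank 3 is 4.2.
Interpolate: 3.8 + 0.2·(4.2 − 3.8) = 3.8 + 0.2·0.4 = 3.88.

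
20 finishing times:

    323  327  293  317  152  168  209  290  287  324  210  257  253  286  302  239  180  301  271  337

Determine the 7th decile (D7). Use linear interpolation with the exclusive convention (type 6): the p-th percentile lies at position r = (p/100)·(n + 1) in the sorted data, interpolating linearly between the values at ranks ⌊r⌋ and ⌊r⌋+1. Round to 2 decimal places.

301.70

Sorted: 152, 168, 180, 209, 210, 239, 253, 257, 271, 286, 287, 290, 293, 301, 302, 317, 323, 324, 327, 337.
n = 20.
r = (70/100)·(20 + 1) = 14.7.
Rank 14 is 301 and rank 15 is 302.
Interpolate: 301 + 0.7·(302 − 301) = 301 + 0.7·1 = 301.7.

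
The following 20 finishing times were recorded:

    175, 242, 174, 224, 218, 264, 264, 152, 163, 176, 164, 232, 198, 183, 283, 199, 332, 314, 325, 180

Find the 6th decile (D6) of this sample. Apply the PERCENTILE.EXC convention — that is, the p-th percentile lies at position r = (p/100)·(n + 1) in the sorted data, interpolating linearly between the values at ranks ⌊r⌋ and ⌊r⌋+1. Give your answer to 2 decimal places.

228.80

Sorted: 152, 163, 164, 174, 175, 176, 180, 183, 198, 199, 218, 224, 232, 242, 264, 264, 283, 314, 325, 332.
n = 20.
r = (60/100)·(20 + 1) = 12.6.
Rank 12 is 224 and rank 13 is 232.
Interpolate: 224 + 0.6·(232 − 224) = 224 + 0.6·8 = 228.8.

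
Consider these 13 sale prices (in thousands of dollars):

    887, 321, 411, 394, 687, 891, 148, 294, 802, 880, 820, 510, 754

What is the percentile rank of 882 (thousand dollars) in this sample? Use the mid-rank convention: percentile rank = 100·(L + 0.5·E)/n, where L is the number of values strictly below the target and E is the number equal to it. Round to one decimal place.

84.6

Sorted: 148, 294, 321, 394, 411, 510, 687, 754, 802, 820, 880, 887, 891.
Count below 882: L = 11; count equal: E = 0; n = 13.
Percentile rank = 100·(11 + 0.5·0)/13 = 100·11/13 = 84.62.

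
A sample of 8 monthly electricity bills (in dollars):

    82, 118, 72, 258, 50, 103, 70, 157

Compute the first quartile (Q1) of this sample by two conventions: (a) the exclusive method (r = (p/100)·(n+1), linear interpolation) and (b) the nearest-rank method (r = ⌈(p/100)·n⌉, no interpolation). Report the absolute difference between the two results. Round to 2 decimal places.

Sorted: 50, 70, 72, 82, 103, 118, 157, 258.
n = 8.
(a) r = 2.25; between ranks 2 (70) and 3 (72): 70.5.
(b) the nearest-rank method: rank 2 → 70.
|70.5 − 70| = 0.5.

0.50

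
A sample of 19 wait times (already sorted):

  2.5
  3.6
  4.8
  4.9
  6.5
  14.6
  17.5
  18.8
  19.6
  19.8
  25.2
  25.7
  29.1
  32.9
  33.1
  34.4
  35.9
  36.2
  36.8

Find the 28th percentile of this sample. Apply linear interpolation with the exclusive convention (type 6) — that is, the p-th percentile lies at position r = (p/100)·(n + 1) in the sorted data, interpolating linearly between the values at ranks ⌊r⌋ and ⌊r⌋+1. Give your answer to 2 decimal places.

11.36

n = 19.
r = (28/100)·(19 + 1) = 5.6.
Rank 5 is 6.5 and rank 6 is 14.6.
Interpolate: 6.5 + 0.6·(14.6 − 6.5) = 6.5 + 0.6·8.1 = 11.36.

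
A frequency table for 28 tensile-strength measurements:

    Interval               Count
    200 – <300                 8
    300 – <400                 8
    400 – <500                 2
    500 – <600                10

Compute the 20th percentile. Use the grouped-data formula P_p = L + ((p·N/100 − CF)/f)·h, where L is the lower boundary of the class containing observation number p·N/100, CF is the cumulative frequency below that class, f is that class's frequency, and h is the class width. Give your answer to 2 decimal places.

270.00

N = 28; target position k = 20/100 · 28 = 5.6.
Cumulative frequencies: 8, 16, 18, 28.
Observation 5.6 falls in the class 200 – <300.
L = 200, CF = 0, f = 8, h = 100.
P20 = 200 + ((5.6 − 0)/8)·100 = 200 + 70 = 270.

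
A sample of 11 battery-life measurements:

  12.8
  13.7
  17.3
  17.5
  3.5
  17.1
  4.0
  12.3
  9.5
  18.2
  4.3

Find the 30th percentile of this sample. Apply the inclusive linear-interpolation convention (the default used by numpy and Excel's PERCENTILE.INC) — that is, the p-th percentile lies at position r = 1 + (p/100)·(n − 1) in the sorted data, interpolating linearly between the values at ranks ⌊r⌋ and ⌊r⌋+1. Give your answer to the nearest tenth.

9.5

Sorted: 3.5, 4.0, 4.3, 9.5, 12.3, 12.8, 13.7, 17.1, 17.3, 17.5, 18.2.
n = 11.
r = 1 + (30/100)·(11 − 1) = 1 + 3 = 4.
r is an integer, so P30 is the value at rank 4: 9.5.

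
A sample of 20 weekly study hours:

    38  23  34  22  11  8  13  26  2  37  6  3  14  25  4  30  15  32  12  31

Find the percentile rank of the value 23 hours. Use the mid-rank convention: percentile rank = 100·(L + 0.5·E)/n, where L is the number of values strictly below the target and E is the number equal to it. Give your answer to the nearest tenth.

Sorted: 2, 3, 4, 6, 8, 11, 12, 13, 14, 15, 22, 23, 25, 26, 30, 31, 32, 34, 37, 38.
Count below 23: L = 11; count equal: E = 1; n = 20.
Percentile rank = 100·(11 + 0.5·1)/20 = 100·11.5/20 = 57.5.

57.5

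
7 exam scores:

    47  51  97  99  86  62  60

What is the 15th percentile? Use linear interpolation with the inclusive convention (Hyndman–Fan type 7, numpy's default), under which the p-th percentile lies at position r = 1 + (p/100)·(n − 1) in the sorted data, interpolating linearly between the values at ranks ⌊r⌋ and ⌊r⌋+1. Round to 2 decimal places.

50.60

Sorted: 47, 51, 60, 62, 86, 97, 99.
n = 7.
r = 1 + (15/100)·(7 − 1) = 1 + 0.9 = 1.9.
Rank 1 is 47 and rank 2 is 51.
Interpolate: 47 + 0.9·(51 − 47) = 47 + 0.9·4 = 50.6.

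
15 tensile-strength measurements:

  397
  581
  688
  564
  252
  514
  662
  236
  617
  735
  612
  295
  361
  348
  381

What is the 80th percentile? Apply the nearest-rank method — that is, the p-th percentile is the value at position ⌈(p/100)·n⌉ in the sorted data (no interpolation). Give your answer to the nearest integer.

617

Sorted: 236, 252, 295, 348, 361, 381, 397, 514, 564, 581, 612, 617, 662, 688, 735.
n = 15.
Position = ⌈80/100 · 15⌉ = ⌈12⌉ = 12.
The value at rank 12 is 617.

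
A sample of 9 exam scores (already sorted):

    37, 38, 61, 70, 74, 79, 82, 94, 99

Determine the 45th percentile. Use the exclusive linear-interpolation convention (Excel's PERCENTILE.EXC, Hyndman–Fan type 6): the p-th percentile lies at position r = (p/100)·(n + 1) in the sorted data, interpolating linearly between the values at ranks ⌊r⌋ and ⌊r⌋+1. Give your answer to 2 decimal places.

72.00

n = 9.
r = (45/100)·(9 + 1) = 4.5.
Rank 4 is 70 and rank 5 is 74.
Interpolate: 70 + 0.5·(74 − 70) = 70 + 0.5·4 = 72.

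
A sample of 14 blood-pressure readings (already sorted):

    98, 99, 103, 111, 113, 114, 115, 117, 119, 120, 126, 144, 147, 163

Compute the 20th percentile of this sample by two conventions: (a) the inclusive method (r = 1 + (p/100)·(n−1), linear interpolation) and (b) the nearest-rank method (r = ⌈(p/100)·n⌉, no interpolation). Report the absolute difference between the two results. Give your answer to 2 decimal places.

4.80

n = 14.
(a) r = 3.6; between ranks 3 (103) and 4 (111): 107.8.
(b) the nearest-rank method: rank 3 → 103.
|107.8 − 103| = 4.8.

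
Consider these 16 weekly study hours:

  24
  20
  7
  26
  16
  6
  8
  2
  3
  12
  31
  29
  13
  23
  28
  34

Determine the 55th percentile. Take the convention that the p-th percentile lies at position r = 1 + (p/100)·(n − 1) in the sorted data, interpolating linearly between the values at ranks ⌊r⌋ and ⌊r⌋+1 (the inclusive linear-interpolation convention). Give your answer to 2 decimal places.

20.75

Sorted: 2, 3, 6, 7, 8, 12, 13, 16, 20, 23, 24, 26, 28, 29, 31, 34.
n = 16.
r = 1 + (55/100)·(16 − 1) = 1 + 8.25 = 9.25.
Rank 9 is 20 and rank 10 is 23.
Interpolate: 20 + 0.25·(23 − 20) = 20 + 0.25·3 = 20.75.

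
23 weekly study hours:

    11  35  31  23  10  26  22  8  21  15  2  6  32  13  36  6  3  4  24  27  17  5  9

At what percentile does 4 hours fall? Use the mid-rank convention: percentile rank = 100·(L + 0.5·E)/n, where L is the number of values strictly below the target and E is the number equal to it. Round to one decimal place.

10.9

Sorted: 2, 3, 4, 5, 6, 6, 8, 9, 10, 11, 13, 15, 17, 21, 22, 23, 24, 26, 27, 31, 32, 35, 36.
Count below 4: L = 2; count equal: E = 1; n = 23.
Percentile rank = 100·(2 + 0.5·1)/23 = 100·2.5/23 = 10.87.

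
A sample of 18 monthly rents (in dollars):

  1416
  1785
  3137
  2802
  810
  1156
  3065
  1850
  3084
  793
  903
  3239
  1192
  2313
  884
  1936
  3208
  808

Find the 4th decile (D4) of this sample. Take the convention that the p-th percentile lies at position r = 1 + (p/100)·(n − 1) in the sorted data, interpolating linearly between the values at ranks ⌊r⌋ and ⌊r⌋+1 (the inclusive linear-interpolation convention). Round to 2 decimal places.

1371.20

Sorted: 793, 808, 810, 884, 903, 1156, 1192, 1416, 1785, 1850, 1936, 2313, 2802, 3065, 3084, 3137, 3208, 3239.
n = 18.
r = 1 + (40/100)·(18 − 1) = 1 + 6.8 = 7.8.
Rank 7 is 1192 and rank 8 is 1416.
Interpolate: 1192 + 0.8·(1416 − 1192) = 1192 + 0.8·224 = 1371.2.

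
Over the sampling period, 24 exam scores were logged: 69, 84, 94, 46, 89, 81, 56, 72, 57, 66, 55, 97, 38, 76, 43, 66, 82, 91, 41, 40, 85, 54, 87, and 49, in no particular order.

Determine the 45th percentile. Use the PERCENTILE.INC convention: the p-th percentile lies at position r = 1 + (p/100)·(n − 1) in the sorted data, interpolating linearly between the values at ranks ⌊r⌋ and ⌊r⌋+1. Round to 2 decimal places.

66.00

Sorted: 38, 40, 41, 43, 46, 49, 54, 55, 56, 57, 66, 66, 69, 72, 76, 81, 82, 84, 85, 87, 89, 91, 94, 97.
n = 24.
r = 1 + (45/100)·(24 − 1) = 1 + 10.35 = 11.35.
Rank 11 is 66 and rank 12 is 66.
Interpolate: 66 + 0.35·(66 − 66) = 66 + 0.35·0 = 66.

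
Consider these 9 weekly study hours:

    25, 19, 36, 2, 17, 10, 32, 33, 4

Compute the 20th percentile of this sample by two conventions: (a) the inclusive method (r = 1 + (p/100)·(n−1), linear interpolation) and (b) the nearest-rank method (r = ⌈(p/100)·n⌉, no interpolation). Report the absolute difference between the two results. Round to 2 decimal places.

Sorted: 2, 4, 10, 17, 19, 25, 32, 33, 36.
n = 9.
(a) r = 2.6; between ranks 2 (4) and 3 (10): 7.6.
(b) the nearest-rank method: rank 2 → 4.
|7.6 − 4| = 3.6.

3.60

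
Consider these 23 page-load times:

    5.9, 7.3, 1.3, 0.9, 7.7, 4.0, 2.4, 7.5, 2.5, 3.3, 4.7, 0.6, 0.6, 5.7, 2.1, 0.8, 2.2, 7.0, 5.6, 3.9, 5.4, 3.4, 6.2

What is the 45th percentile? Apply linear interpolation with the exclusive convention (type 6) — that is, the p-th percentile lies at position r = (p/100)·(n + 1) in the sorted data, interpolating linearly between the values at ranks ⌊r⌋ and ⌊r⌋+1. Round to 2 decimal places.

3.38

Sorted: 0.6, 0.6, 0.8, 0.9, 1.3, 2.1, 2.2, 2.4, 2.5, 3.3, 3.4, 3.9, 4.0, 4.7, 5.4, 5.6, 5.7, 5.9, 6.2, 7.0, 7.3, 7.5, 7.7.
n = 23.
r = (45/100)·(23 + 1) = 10.8.
Rank 10 is 3.3 and rank 11 is 3.4.
Interpolate: 3.3 + 0.8·(3.4 − 3.3) = 3.3 + 0.8·0.1 = 3.38.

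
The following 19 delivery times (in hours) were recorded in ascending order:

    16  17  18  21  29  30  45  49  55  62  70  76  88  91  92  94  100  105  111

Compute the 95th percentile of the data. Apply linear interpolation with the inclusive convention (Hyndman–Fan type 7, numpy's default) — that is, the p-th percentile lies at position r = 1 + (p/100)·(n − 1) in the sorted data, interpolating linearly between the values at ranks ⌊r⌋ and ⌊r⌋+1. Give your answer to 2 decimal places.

105.60

n = 19.
r = 1 + (95/100)·(19 − 1) = 1 + 17.1 = 18.1.
Rank 18 is 105 and rank 19 is 111.
Interpolate: 105 + 0.1·(111 − 105) = 105 + 0.1·6 = 105.6.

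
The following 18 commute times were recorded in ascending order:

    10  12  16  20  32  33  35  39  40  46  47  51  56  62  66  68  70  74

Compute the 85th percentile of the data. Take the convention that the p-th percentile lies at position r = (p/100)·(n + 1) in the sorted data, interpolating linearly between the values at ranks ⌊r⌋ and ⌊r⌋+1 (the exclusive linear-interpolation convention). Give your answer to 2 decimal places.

68.30

n = 18.
r = (85/100)·(18 + 1) = 16.15.
Rank 16 is 68 and rank 17 is 70.
Interpolate: 68 + 0.15·(70 − 68) = 68 + 0.15·2 = 68.3.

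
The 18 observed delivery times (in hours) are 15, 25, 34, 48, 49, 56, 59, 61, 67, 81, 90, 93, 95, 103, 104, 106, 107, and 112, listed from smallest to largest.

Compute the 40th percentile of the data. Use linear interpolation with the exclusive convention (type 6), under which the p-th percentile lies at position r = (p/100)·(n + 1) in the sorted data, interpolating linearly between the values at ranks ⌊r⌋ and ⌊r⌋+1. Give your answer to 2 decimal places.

60.20

n = 18.
r = (40/100)·(18 + 1) = 7.6.
Rank 7 is 59 and rank 8 is 61.
Interpolate: 59 + 0.6·(61 − 59) = 59 + 0.6·2 = 60.2.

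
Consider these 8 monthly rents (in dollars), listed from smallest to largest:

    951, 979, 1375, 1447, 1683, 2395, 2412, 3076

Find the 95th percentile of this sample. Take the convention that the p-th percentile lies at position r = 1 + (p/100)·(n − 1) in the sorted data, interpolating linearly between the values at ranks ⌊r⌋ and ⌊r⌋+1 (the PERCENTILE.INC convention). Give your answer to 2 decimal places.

n = 8.
r = 1 + (95/100)·(8 − 1) = 1 + 6.65 = 7.65.
Rank 7 is 2412 and rank 8 is 3076.
Interpolate: 2412 + 0.65·(3076 − 2412) = 2412 + 0.65·664 = 2843.6.

2843.60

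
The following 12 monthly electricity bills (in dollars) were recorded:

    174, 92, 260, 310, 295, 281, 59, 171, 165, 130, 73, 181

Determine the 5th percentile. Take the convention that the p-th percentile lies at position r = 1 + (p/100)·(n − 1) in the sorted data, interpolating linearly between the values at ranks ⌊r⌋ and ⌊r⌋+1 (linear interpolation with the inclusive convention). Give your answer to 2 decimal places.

Sorted: 59, 73, 92, 130, 165, 171, 174, 181, 260, 281, 295, 310.
n = 12.
r = 1 + (5/100)·(12 − 1) = 1 + 0.55 = 1.55.
Rank 1 is 59 and rank 2 is 73.
Interpolate: 59 + 0.55·(73 − 59) = 59 + 0.55·14 = 66.7.

66.70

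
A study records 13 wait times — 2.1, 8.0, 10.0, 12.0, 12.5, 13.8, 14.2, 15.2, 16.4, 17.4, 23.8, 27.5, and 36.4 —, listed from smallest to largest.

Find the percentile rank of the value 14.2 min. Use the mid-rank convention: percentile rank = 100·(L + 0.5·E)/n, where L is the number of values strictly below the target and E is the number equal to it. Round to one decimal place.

Count below 14.2: L = 6; count equal: E = 1; n = 13.
Percentile rank = 100·(6 + 0.5·1)/13 = 100·6.5/13 = 50.

50.0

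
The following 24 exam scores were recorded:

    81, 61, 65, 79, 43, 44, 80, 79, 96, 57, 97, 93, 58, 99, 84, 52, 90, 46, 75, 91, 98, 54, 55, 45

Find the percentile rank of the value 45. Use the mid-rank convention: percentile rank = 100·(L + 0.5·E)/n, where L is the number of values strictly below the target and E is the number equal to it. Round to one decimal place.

10.4

Sorted: 43, 44, 45, 46, 52, 54, 55, 57, 58, 61, 65, 75, 79, 79, 80, 81, 84, 90, 91, 93, 96, 97, 98, 99.
Count below 45: L = 2; count equal: E = 1; n = 24.
Percentile rank = 100·(2 + 0.5·1)/24 = 100·2.5/24 = 10.42.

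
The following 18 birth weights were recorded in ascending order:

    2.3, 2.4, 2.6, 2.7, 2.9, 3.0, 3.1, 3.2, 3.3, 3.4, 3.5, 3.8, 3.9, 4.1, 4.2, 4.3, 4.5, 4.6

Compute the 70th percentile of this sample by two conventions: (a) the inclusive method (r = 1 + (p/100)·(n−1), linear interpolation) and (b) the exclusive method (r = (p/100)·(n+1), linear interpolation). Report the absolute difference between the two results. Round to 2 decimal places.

0.07

n = 18.
(a) r = 12.9; between ranks 12 (3.8) and 13 (3.9): 3.89.
(b) r = 13.3; between ranks 13 (3.9) and 14 (4.1): 3.96.
|3.89 − 3.96| = 0.07.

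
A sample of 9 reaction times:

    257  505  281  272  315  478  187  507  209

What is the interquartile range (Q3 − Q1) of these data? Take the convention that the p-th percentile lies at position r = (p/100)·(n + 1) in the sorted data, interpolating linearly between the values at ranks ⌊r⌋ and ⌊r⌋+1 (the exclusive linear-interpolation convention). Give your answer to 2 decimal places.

258.50

Sorted: 187, 209, 257, 272, 281, 315, 478, 505, 507.
n = 9.
P25: r = 2.5; ranks 2–3 are 209, 257; interpolating gives 233.
P75: r = 7.5; ranks 7–8 are 478, 505; interpolating gives 491.5.
Difference: 491.5 − 233 = 258.5.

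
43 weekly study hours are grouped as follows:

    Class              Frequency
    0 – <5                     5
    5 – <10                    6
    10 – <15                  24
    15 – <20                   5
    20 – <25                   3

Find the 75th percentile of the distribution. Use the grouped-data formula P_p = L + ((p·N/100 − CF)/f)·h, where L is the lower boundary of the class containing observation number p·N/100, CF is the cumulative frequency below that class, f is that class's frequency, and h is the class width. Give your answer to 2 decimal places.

N = 43; target position k = 75/100 · 43 = 32.25.
Cumulative frequencies: 5, 11, 35, 40, 43.
Observation 32.25 falls in the class 10 – <15.
L = 10, CF = 11, f = 24, h = 5.
P75 = 10 + ((32.25 − 11)/24)·5 = 10 + 4.42708 = 14.4271.

14.43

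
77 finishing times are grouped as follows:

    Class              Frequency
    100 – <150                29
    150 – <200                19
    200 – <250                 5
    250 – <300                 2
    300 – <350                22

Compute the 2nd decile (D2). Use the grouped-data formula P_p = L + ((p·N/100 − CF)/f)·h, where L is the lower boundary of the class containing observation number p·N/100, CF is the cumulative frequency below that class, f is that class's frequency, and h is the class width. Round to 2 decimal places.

N = 77; target position k = 20/100 · 77 = 15.4.
Cumulative frequencies: 29, 48, 53, 55, 77.
Observation 15.4 falls in the class 100 – <150.
L = 100, CF = 0, f = 29, h = 50.
P20 = 100 + ((15.4 − 0)/29)·50 = 100 + 26.5517 = 126.552.

126.55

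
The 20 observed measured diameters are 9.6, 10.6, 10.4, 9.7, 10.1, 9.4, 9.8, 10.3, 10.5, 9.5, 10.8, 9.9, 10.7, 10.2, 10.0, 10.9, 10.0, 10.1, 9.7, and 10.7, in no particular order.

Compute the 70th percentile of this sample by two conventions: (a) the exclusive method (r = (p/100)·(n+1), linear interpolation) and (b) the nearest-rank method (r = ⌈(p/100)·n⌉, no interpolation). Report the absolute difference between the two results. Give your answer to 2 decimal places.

0.07

Sorted: 9.4, 9.5, 9.6, 9.7, 9.7, 9.8, 9.9, 10.0, 10.0, 10.1, 10.1, 10.2, 10.3, 10.4, 10.5, 10.6, 10.7, 10.7, 10.8, 10.9.
n = 20.
(a) r = 14.7; between ranks 14 (10.4) and 15 (10.5): 10.47.
(b) the nearest-rank method: rank 14 → 10.4.
|10.47 − 10.4| = 0.07.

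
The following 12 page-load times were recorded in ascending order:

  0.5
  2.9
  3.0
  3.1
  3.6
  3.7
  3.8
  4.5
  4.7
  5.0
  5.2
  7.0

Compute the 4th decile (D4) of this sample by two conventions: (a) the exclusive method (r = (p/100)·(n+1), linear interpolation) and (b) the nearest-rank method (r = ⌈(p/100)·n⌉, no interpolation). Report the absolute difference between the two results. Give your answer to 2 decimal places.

0.02

n = 12.
(a) r = 5.2; between ranks 5 (3.6) and 6 (3.7): 3.62.
(b) the nearest-rank method: rank 5 → 3.6.
|3.62 − 3.6| = 0.02.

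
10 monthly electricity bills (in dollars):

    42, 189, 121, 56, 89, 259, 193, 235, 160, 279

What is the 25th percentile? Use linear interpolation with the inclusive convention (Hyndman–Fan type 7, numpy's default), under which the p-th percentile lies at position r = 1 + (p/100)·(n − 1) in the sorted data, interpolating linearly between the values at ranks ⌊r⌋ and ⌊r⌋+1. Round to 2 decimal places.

Sorted: 42, 56, 89, 121, 160, 189, 193, 235, 259, 279.
n = 10.
r = 1 + (25/100)·(10 − 1) = 1 + 2.25 = 3.25.
Rank 3 is 89 and rank 4 is 121.
Interpolate: 89 + 0.25·(121 − 89) = 89 + 0.25·32 = 97.

97.00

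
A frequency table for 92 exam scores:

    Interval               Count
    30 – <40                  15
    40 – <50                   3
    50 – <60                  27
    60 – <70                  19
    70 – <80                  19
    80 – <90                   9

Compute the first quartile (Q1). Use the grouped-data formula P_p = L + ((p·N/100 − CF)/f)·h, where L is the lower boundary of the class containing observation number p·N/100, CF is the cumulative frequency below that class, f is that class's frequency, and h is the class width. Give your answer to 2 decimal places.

N = 92; target position k = 25/100 · 92 = 23.
Cumulative frequencies: 15, 18, 45, 64, 83, 92.
Observation 23 falls in the class 50 – <60.
L = 50, CF = 18, f = 27, h = 10.
P25 = 50 + ((23 − 18)/27)·10 = 50 + 1.85185 = 51.8519.

51.85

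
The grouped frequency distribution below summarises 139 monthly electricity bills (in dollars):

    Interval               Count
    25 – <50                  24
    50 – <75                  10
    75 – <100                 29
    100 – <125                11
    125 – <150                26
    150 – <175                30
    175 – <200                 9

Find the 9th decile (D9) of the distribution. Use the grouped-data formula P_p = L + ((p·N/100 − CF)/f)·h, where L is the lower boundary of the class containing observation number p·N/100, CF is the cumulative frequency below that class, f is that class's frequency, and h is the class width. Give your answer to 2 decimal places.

N = 139; target position k = 90/100 · 139 = 125.1.
Cumulative frequencies: 24, 34, 63, 74, 100, 130, 139.
Observation 125.1 falls in the class 150 – <175.
L = 150, CF = 100, f = 30, h = 25.
P90 = 150 + ((125.1 − 100)/30)·25 = 150 + 20.9167 = 170.917.

170.92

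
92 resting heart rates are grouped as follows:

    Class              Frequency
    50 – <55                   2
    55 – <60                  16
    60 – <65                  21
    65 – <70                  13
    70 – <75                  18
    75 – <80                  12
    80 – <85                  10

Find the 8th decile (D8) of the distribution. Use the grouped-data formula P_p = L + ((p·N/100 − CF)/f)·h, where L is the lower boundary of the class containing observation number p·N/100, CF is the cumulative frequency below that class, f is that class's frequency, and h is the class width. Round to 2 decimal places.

76.50

N = 92; target position k = 80/100 · 92 = 73.6.
Cumulative frequencies: 2, 18, 39, 52, 70, 82, 92.
Observation 73.6 falls in the class 75 – <80.
L = 75, CF = 70, f = 12, h = 5.
P80 = 75 + ((73.6 − 70)/12)·5 = 75 + 1.5 = 76.5.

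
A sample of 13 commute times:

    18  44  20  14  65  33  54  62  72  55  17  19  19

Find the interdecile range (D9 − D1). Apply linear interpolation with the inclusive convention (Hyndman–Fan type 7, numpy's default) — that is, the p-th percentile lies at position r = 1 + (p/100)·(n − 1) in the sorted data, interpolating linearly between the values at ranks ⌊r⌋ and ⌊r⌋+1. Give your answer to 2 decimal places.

47.20

Sorted: 14, 17, 18, 19, 19, 20, 33, 44, 54, 55, 62, 65, 72.
n = 13.
P10: r = 2.2; ranks 2–3 are 17, 18; interpolating gives 17.2.
P90: r = 11.8; ranks 11–12 are 62, 65; interpolating gives 64.4.
Difference: 64.4 − 17.2 = 47.2.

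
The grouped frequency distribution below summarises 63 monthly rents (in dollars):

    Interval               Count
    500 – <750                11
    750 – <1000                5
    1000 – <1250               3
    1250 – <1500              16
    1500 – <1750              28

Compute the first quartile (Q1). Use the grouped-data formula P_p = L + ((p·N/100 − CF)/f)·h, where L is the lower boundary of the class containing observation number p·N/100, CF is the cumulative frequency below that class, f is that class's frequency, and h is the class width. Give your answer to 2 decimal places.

987.50

N = 63; target position k = 25/100 · 63 = 15.75.
Cumulative frequencies: 11, 16, 19, 35, 63.
Observation 15.75 falls in the class 750 – <1000.
L = 750, CF = 11, f = 5, h = 250.
P25 = 750 + ((15.75 − 11)/5)·250 = 750 + 237.5 = 987.5.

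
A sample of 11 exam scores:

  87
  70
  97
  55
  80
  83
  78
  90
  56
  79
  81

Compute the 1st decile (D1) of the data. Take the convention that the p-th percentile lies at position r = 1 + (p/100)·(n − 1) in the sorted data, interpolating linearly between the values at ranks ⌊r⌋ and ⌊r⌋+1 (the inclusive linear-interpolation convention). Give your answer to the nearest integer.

56

Sorted: 55, 56, 70, 78, 79, 80, 81, 83, 87, 90, 97.
n = 11.
r = 1 + (10/100)·(11 − 1) = 1 + 1 = 2.
r is an integer, so P10 is the value at rank 2: 56.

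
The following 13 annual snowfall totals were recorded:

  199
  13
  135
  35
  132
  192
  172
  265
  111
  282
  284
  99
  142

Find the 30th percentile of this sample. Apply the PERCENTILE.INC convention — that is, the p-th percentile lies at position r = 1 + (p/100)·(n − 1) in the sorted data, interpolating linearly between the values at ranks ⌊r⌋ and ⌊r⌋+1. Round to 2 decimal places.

Sorted: 13, 35, 99, 111, 132, 135, 142, 172, 192, 199, 265, 282, 284.
n = 13.
r = 1 + (30/100)·(13 − 1) = 1 + 3.6 = 4.6.
Rank 4 is 111 and rank 5 is 132.
Interpolate: 111 + 0.6·(132 − 111) = 111 + 0.6·21 = 123.6.

123.60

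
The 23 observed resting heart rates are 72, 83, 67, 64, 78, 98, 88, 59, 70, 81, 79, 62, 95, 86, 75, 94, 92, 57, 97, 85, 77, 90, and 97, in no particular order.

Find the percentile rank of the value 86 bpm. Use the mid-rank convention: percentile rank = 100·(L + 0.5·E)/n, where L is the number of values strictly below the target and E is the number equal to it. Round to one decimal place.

63.0

Sorted: 57, 59, 62, 64, 67, 70, 72, 75, 77, 78, 79, 81, 83, 85, 86, 88, 90, 92, 94, 95, 97, 97, 98.
Count below 86: L = 14; count equal: E = 1; n = 23.
Percentile rank = 100·(14 + 0.5·1)/23 = 100·14.5/23 = 63.04.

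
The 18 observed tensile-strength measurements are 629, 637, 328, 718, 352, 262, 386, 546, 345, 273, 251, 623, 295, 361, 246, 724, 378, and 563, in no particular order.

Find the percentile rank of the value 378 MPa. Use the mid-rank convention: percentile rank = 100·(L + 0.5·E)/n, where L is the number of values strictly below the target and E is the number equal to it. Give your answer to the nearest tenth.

Sorted: 246, 251, 262, 273, 295, 328, 345, 352, 361, 378, 386, 546, 563, 623, 629, 637, 718, 724.
Count below 378: L = 9; count equal: E = 1; n = 18.
Percentile rank = 100·(9 + 0.5·1)/18 = 100·9.5/18 = 52.78.

52.8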